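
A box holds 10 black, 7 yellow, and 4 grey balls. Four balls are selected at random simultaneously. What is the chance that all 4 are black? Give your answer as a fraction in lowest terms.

Unordered draws without replacement: count favorable combinations over C(21,4).
Favorable = C(10,4) · C(7,0) · C(4,0) = 210; total = C(21,4) = 5985.
P = 210/5985 = 2/57 ≈ 0.0351.

2/57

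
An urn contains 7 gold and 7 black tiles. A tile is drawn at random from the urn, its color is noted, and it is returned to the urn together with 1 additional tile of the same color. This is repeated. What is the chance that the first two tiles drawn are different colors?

7/15

Either black then gold, or gold then black; after the first draw the total is 15.
P = (7/14)·(7/15) + (7/14)·(7/15) = 7/15 ≈ 0.4667.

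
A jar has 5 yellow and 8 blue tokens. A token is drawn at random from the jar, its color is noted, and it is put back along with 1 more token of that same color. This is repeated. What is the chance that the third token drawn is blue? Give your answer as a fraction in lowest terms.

Sum over the four possibilities for the first two draws (blue/not-blue each), tracking how the blue count and total change by +1 per draw.
P(third is blue) = 8/13 ≈ 0.6154. (In a Pólya urn every draw has the same marginal probability 8/13.)

8/13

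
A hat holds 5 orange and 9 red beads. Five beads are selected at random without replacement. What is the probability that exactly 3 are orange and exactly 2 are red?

180/1001

Unordered draws without replacement: count favorable combinations over C(14,5).
Favorable = C(5,3) · C(9,2) = 360; total = C(14,5) = 2002.
P = 360/2002 = 180/1001 ≈ 0.1798.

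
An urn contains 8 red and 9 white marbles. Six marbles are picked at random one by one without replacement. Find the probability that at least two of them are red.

Sum the hypergeometric tail for j = 2,…,6 red marbles.
Favorable = C(8,2)·C(9,4) + C(8,3)·C(9,3) + C(8,4)·C(9,2) + C(8,5)·C(9,1) + C(8,6)·C(9,0) = 11284; total = C(17,6) = 12376.
P = 11284/12376 = 31/34 ≈ 0.9118.

31/34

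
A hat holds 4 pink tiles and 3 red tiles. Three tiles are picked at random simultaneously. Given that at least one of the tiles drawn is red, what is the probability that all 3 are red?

P(all 3 red) = C(3,3)/C(7,3) = 1/35; P(at least one red) = 1 − C(4,3)/C(7,3) = 31/35.
Since 'all 3 red' ⊆ 'at least one red', P(all 3 | at least one) = 1/35 / 31/35 = 1/31 ≈ 0.0323.

1/31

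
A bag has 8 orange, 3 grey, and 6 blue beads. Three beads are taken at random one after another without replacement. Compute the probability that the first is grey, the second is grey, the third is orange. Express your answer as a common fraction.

Multiply the conditional probability of each draw in order, without replacement, so each draw removes one from its color and from the total.
P = (3/17) · (2/16) · (8/15) = 1/85 ≈ 0.0118.

1/85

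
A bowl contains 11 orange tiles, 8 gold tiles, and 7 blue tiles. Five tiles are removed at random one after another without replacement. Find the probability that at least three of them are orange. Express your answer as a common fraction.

159/460

Sum the hypergeometric tail for j = 3,…,5 orange tiles.
Favorable = C(11,3)·C(15,2) + C(11,4)·C(15,1) + C(11,5)·C(15,0) = 22737; total = C(26,5) = 65780.
P = 22737/65780 = 159/460 ≈ 0.3457.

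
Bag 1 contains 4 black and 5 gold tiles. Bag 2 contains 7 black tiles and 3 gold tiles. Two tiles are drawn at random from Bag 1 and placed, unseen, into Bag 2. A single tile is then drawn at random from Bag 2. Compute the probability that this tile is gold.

Condition on how many of the transferred tiles are gold (from Bag 1: 5 gold of 9; then Bag 2 has 12 total).
  0 gold: C(5,0)C(4,2)/C(9,2) = 1/6; then P = 3/12
  1 gold: C(5,1)C(4,1)/C(9,2) = 5/9; then P = 4/12
  2 gold: C(5,2)C(4,0)/C(9,2) = 5/18; then P = 5/12
P(gold from Bag 2) = 37/108 ≈ 0.3426.

37/108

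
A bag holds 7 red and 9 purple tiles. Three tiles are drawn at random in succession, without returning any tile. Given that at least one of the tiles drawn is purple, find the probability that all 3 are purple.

P(all 3 purple) = C(9,3)/C(16,3) = 3/20; P(at least one purple) = 1 − C(7,3)/C(16,3) = 15/16.
Since 'all 3 purple' ⊆ 'at least one purple', P(all 3 | at least one) = 3/20 / 15/16 = 4/25 ≈ 0.1600.

4/25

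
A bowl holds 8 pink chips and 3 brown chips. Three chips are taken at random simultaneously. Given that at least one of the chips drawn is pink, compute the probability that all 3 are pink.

P(all 3 pink) = C(8,3)/C(11,3) = 56/165; P(at least one pink) = 1 − C(3,3)/C(11,3) = 164/165.
Since 'all 3 pink' ⊆ 'at least one pink', P(all 3 | at least one) = 56/165 / 164/165 = 14/41 ≈ 0.3415.

14/41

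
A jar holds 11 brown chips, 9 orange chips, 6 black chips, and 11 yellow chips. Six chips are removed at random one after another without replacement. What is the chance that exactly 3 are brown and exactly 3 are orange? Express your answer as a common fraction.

15/2516

Unordered draws without replacement: count favorable combinations over C(37,6).
Favorable = C(11,3) · C(9,3) · C(6,0) · C(11,0) = 13860; total = C(37,6) = 2324784.
P = 13860/2324784 = 15/2516 ≈ 0.0060.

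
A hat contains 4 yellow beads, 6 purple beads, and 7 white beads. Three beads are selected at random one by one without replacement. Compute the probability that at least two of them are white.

49/136

Sum the hypergeometric tail for j = 2,…,3 white beads.
Favorable = C(7,2)·C(10,1) + C(7,3)·C(10,0) = 245; total = C(17,3) = 680.
P = 245/680 = 49/136 ≈ 0.3603.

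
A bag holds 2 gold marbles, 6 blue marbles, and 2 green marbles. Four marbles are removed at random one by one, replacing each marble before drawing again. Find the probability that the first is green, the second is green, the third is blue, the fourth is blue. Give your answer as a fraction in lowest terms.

Multiply the conditional probability of each draw in order, with replacement (the composition resets each draw).
P = (2/10) · (2/10) · (6/10) · (6/10) = 9/625 ≈ 0.0144.

9/625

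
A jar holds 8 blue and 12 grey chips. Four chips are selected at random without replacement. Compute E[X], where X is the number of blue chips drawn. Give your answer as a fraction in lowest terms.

By linearity of expectation, E[X] = Σ P(draw i is blue); by symmetry each draw (even without replacement) has P(blue) = 8/20.
E[X] = 4 · 8/20 = 8/5 ≈ 1.6000.

8/5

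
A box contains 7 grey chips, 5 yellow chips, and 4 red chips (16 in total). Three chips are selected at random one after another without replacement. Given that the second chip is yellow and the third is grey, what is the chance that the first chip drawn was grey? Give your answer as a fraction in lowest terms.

P(first=grey and the second chip is yellow and the third is grey) = (7/16)·(5/15)·(6/14) = 1/16.
P(E) = Σ over first color = 1/16 + 1/24 + 1/24 = 7/48.
By Bayes, P(first=grey | E) = 1/16 / 7/48 = 3/7 ≈ 0.4286.

3/7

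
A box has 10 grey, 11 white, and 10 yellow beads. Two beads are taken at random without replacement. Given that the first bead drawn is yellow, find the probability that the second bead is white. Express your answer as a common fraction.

After removing 1 yellow, the box has 11 white out of 30 remaining.
P(second is white | given) = 11/30 ≈ 0.3667.

11/30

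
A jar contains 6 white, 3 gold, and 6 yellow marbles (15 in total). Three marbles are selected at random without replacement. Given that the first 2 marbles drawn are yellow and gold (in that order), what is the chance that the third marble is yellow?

After removing 1 gold, 1 yellow, the jar has 5 yellow out of 13 remaining.
P(third is yellow | given) = 5/13 ≈ 0.3846.

5/13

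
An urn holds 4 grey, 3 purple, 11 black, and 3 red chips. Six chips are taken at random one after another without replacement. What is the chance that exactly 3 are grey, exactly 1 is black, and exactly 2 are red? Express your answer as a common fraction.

Unordered draws without replacement: count favorable combinations over C(21,6).
Favorable = C(4,3) · C(3,0) · C(11,1) · C(3,2) = 132; total = C(21,6) = 54264.
P = 132/54264 = 11/4522 ≈ 0.0024.

11/4522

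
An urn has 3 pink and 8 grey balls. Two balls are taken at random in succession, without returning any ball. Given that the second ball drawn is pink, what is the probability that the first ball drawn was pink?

P(first=pink and the second ball drawn is pink) = (3/11)·(2/10) = 3/55.
P(the second ball drawn is pink) = Σ over first color = 3/55 + 12/55 = 3/11.
By Bayes, P(first=pink | the second ball drawn is pink) = 3/55 / 3/11 = 1/5 ≈ 0.2000.

1/5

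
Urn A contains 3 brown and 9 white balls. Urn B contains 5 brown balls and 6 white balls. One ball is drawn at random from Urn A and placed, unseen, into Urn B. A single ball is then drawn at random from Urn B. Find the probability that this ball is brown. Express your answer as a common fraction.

Condition on how many of the transferred balls are brown (from Urn A: 3 brown of 12; then Urn B has 12 total).
  0 brown: C(3,0)C(9,1)/C(12,1) = 3/4; then P = 5/12
  1 brown: C(3,1)C(9,0)/C(12,1) = 1/4; then P = 6/12
P(brown from Urn B) = 7/16 ≈ 0.4375.

7/16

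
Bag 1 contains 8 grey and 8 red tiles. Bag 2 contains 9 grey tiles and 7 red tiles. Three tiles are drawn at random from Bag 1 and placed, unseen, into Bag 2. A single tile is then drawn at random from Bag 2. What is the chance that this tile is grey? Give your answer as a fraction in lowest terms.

Condition on how many of the transferred tiles are grey (from Bag 1: 8 grey of 16; then Bag 2 has 19 total).
  0 grey: C(8,0)C(8,3)/C(16,3) = 1/10; then P = 9/19
  1 grey: C(8,1)C(8,2)/C(16,3) = 2/5; then P = 10/19
  2 grey: C(8,2)C(8,1)/C(16,3) = 2/5; then P = 11/19
  3 grey: C(8,3)C(8,0)/C(16,3) = 1/10; then P = 12/19
P(grey from Bag 2) = 21/38 ≈ 0.5526.

21/38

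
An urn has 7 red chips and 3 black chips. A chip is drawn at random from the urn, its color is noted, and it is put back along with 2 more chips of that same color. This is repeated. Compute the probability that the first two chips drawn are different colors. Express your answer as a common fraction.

7/20

Either black then red, or red then black; after the first draw the total is 12.
P = (3/10)·(7/12) + (7/10)·(3/12) = 7/20 ≈ 0.3500.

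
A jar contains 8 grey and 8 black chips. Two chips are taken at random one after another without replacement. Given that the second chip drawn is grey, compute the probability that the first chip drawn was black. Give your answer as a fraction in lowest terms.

P(first=black and the second chip drawn is grey) = (8/16)·(8/15) = 4/15.
P(the second chip drawn is grey) = Σ over first color = 7/30 + 4/15 = 1/2.
By Bayes, P(first=black | the second chip drawn is grey) = 4/15 / 1/2 = 8/15 ≈ 0.5333.

8/15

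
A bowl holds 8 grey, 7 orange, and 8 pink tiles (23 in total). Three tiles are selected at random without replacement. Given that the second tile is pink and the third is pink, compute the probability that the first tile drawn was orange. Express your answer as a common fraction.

P(first=orange and the second tile is pink and the third is pink) = (7/23)·(8/22)·(7/21) = 28/759.
P(E) = Σ over first color = 32/759 + 28/759 + 8/253 = 28/253.
By Bayes, P(first=orange | E) = 28/759 / 28/253 = 1/3 ≈ 0.3333.

1/3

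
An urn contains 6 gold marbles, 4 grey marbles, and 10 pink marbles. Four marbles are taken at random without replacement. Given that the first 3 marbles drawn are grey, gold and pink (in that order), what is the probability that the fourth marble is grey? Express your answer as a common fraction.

After removing 1 gold, 1 grey, 1 pink, the urn has 3 grey out of 17 remaining.
P(fourth is grey | given) = 3/17 ≈ 0.1765.

3/17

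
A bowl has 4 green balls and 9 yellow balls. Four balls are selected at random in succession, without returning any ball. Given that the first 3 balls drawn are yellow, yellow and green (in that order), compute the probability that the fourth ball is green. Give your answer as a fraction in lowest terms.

3/10

After removing 1 green, 2 yellow, the bowl has 3 green out of 10 remaining.
P(fourth is green | given) = 3/10 ≈ 0.3000.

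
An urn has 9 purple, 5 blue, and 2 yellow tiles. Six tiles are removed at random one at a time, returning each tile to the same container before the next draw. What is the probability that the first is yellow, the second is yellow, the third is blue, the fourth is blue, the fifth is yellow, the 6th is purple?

Multiply the conditional probability of each draw in order, with replacement (the composition resets each draw).
P = (2/16) · (2/16) · (5/16) · (5/16) · (2/16) · (9/16) = 225/2097152 ≈ 0.0001.

225/2097152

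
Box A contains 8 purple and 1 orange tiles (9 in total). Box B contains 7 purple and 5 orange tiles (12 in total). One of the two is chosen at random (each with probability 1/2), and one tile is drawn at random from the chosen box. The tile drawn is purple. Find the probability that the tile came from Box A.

32/53

P(purple | Box A) = 8/9; P(purple | Box B) = 7/12.
P(purple) = 1/2·8/9 + 1/2·7/12 = 53/72.
By Bayes' rule, P(Box A | purple) = 4/9 / 53/72 = 32/53 ≈ 0.6038.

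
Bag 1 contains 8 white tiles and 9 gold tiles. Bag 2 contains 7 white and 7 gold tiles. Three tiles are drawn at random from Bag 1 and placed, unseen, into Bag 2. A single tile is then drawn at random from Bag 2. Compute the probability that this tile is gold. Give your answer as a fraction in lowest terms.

146/289

Condition on how many of the transferred tiles are gold (from Bag 1: 9 gold of 17; then Bag 2 has 17 total).
  0 gold: C(9,0)C(8,3)/C(17,3) = 7/85; then P = 7/17
  1 gold: C(9,1)C(8,2)/C(17,3) = 63/170; then P = 8/17
  2 gold: C(9,2)C(8,1)/C(17,3) = 36/85; then P = 9/17
  3 gold: C(9,3)C(8,0)/C(17,3) = 21/170; then P = 10/17
P(gold from Bag 2) = 146/289 ≈ 0.5052.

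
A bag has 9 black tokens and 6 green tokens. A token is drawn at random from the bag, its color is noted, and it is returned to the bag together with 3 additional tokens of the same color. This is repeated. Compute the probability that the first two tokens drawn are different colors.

Either black then green, or green then black; after the first draw the total is 18.
P = (9/15)·(6/18) + (6/15)·(9/18) = 2/5 ≈ 0.4000.

2/5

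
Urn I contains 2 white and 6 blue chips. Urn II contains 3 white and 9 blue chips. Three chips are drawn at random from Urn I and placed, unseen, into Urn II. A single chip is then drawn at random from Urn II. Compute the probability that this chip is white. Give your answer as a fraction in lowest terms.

1/4

Condition on how many of the transferred chips are white (from Urn I: 2 white of 8; then Urn II has 15 total).
  0 white: C(2,0)C(6,3)/C(8,3) = 5/14; then P = 3/15
  1 white: C(2,1)C(6,2)/C(8,3) = 15/28; then P = 4/15
  2 white: C(2,2)C(6,1)/C(8,3) = 3/28; then P = 5/15
P(white from Urn II) = 1/4 ≈ 0.2500.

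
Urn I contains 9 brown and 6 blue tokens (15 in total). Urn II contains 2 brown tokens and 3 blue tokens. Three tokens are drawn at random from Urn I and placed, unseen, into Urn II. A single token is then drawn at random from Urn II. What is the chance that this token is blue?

21/40

Condition on how many of the transferred tokens are blue (from Urn I: 6 blue of 15; then Urn II has 8 total).
  0 blue: C(6,0)C(9,3)/C(15,3) = 12/65; then P = 3/8
  1 blue: C(6,1)C(9,2)/C(15,3) = 216/455; then P = 4/8
  2 blue: C(6,2)C(9,1)/C(15,3) = 27/91; then P = 5/8
  3 blue: C(6,3)C(9,0)/C(15,3) = 4/91; then P = 6/8
P(blue from Urn II) = 21/40 ≈ 0.5250.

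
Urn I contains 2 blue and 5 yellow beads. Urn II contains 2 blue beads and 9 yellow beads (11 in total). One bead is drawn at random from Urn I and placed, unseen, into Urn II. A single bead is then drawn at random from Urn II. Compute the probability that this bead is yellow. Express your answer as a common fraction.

Condition on how many of the transferred beads are yellow (from Urn I: 5 yellow of 7; then Urn II has 12 total).
  0 yellow: C(5,0)C(2,1)/C(7,1) = 2/7; then P = 9/12
  1 yellow: C(5,1)C(2,0)/C(7,1) = 5/7; then P = 10/12
P(yellow from Urn II) = 17/21 ≈ 0.8095.

17/21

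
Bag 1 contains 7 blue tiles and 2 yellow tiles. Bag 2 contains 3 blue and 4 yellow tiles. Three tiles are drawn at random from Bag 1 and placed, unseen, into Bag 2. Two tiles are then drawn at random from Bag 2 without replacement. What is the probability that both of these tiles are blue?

47/180

Condition on how many of the transferred tiles are blue (from Bag 1: 7 blue of 9; then Bag 2 has 10 total).
  1 blue: C(7,1)C(2,2)/C(9,3) = 1/12; then P = C(4,2)/C(10,2) = 2/15
  2 blue: C(7,2)C(2,1)/C(9,3) = 1/2; then P = C(5,2)/C(10,2) = 2/9
  3 blue: C(7,3)C(2,0)/C(9,3) = 5/12; then P = C(6,2)/C(10,2) = 1/3
P(both blue) = 47/180 ≈ 0.2611.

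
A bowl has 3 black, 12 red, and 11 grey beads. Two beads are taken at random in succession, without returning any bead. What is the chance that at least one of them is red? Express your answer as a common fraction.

Use the complement: P(at least one red) = 1 − P(no red).
P(none) = C(14,2)/C(26,2) = 91/325.
So P = 1 − 91/325 = 18/25 ≈ 0.7200.

18/25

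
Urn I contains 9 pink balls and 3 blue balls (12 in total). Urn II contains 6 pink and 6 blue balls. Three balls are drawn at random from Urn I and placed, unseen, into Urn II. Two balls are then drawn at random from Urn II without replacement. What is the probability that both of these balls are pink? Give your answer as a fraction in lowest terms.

Condition on how many of the transferred balls are pink (from Urn I: 9 pink of 12; then Urn II has 15 total).
  0 pink: C(9,0)C(3,3)/C(12,3) = 1/220; then P = C(6,2)/C(15,2) = 1/7
  1 pink: C(9,1)C(3,2)/C(12,3) = 27/220; then P = C(7,2)/C(15,2) = 1/5
  2 pink: C(9,2)C(3,1)/C(12,3) = 27/55; then P = C(8,2)/C(15,2) = 4/15
  3 pink: C(9,3)C(3,0)/C(12,3) = 21/55; then P = C(9,2)/C(15,2) = 12/35
P(both pink) = 221/770 ≈ 0.2870.

221/770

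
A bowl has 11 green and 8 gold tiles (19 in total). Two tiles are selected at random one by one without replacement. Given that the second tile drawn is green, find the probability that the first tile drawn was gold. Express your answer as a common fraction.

P(first=gold and the second tile drawn is green) = (8/19)·(11/18) = 44/171.
P(the second tile drawn is green) = Σ over first color = 55/171 + 44/171 = 11/19.
By Bayes, P(first=gold | the second tile drawn is green) = 44/171 / 11/19 = 4/9 ≈ 0.4444.

4/9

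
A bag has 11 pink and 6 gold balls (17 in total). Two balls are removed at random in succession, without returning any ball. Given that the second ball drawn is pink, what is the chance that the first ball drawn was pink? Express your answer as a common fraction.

5/8

P(first=pink and the second ball drawn is pink) = (11/17)·(10/16) = 55/136.
P(the second ball drawn is pink) = Σ over first color = 55/136 + 33/136 = 11/17.
By Bayes, P(first=pink | the second ball drawn is pink) = 55/136 / 11/17 = 5/8 ≈ 0.6250.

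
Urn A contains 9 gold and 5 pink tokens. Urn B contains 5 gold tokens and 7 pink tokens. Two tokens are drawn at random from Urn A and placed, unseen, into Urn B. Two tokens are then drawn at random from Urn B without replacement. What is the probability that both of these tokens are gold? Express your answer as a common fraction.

Condition on how many of the transferred tokens are gold (from Urn A: 9 gold of 14; then Urn B has 14 total).
  0 gold: C(9,0)C(5,2)/C(14,2) = 10/91; then P = C(5,2)/C(14,2) = 10/91
  1 gold: C(9,1)C(5,1)/C(14,2) = 45/91; then P = C(6,2)/C(14,2) = 15/91
  2 gold: C(9,2)C(5,0)/C(14,2) = 36/91; then P = C(7,2)/C(14,2) = 3/13
P(both gold) = 1531/8281 ≈ 0.1849.

1531/8281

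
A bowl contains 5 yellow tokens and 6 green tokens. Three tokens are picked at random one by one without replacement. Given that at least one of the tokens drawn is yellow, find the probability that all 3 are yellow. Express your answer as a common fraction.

P(all 3 yellow) = C(5,3)/C(11,3) = 2/33; P(at least one yellow) = 1 − C(6,3)/C(11,3) = 29/33.
Since 'all 3 yellow' ⊆ 'at least one yellow', P(all 3 | at least one) = 2/33 / 29/33 = 2/29 ≈ 0.0690.

2/29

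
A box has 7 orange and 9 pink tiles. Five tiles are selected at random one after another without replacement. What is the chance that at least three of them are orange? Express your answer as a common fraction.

19/52

Sum the hypergeometric tail for j = 3,…,5 orange tiles.
Favorable = C(7,3)·C(9,2) + C(7,4)·C(9,1) + C(7,5)·C(9,0) = 1596; total = C(16,5) = 4368.
P = 1596/4368 = 19/52 ≈ 0.3654.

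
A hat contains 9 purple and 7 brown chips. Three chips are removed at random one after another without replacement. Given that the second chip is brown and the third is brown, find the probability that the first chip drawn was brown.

5/14

P(first=brown and the second chip is brown and the third is brown) = (7/16)·(6/15)·(5/14) = 1/16.
P(E) = Σ over first color = 9/80 + 1/16 = 7/40.
By Bayes, P(first=brown | E) = 1/16 / 7/40 = 5/14 ≈ 0.3571.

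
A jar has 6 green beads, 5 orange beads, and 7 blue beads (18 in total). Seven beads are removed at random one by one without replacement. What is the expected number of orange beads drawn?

By linearity of expectation, E[X] = Σ P(draw i is orange); by symmetry each draw (even without replacement) has P(orange) = 5/18.
E[X] = 7 · 5/18 = 35/18 ≈ 1.9444.

35/18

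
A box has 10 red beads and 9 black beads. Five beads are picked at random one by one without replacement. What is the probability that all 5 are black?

Unordered draws without replacement: count favorable combinations over C(19,5).
Favorable = C(10,0) · C(9,5) = 126; total = C(19,5) = 11628.
P = 126/11628 = 7/646 ≈ 0.0108.

7/646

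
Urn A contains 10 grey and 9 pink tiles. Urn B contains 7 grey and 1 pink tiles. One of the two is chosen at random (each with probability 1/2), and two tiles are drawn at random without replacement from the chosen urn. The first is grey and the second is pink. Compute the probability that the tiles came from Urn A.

40/59

P(E | Urn A) = 5/19; P(E | Urn B) = 1/8.
P(E) = 1/2·5/19 + 1/2·1/8 = 59/304.
By Bayes' rule, P(Urn A | E) = 5/38 / 59/304 = 40/59 ≈ 0.6780.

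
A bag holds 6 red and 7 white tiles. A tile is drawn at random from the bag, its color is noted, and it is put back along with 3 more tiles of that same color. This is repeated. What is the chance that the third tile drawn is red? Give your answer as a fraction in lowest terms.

6/13

Sum over the four possibilities for the first two draws (red/not-red each), tracking how the red count and total change by +3 per draw.
P(third is red) = 6/13 ≈ 0.4615. (In a Pólya urn every draw has the same marginal probability 6/13.)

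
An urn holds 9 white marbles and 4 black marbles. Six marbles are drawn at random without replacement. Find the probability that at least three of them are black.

31/143

Sum the hypergeometric tail for j = 3,…,4 black marbles.
Favorable = C(4,3)·C(9,3) + C(4,4)·C(9,2) = 372; total = C(13,6) = 1716.
P = 372/1716 = 31/143 ≈ 0.2168.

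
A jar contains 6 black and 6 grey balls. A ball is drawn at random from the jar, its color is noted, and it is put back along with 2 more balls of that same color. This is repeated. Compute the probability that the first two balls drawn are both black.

After a black draw the jar holds 8 black out of 14.
P = (6/12)·(8/14) = 2/7 ≈ 0.2857.

2/7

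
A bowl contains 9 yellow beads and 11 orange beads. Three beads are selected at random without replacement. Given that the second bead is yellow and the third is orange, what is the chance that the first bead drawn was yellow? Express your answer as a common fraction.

4/9

P(first=yellow and the second bead is yellow and the third is orange) = (9/20)·(8/19)·(11/18) = 11/95.
P(E) = Σ over first color = 11/95 + 11/76 = 99/380.
By Bayes, P(first=yellow | E) = 11/95 / 99/380 = 4/9 ≈ 0.4444.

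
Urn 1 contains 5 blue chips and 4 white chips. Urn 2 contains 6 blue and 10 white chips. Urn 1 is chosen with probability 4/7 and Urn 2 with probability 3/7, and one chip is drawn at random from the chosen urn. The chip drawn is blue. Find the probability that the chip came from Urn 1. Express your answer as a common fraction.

P(blue | Urn 1) = 5/9; P(blue | Urn 2) = 3/8.
P(blue) = 4/7·5/9 + 3/7·3/8 = 241/504.
By Bayes' rule, P(Urn 1 | blue) = 20/63 / 241/504 = 160/241 ≈ 0.6639.

160/241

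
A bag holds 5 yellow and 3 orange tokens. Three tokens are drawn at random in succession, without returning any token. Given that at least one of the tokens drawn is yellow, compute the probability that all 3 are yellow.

2/11

P(all 3 yellow) = C(5,3)/C(8,3) = 5/28; P(at least one yellow) = 1 − C(3,3)/C(8,3) = 55/56.
Since 'all 3 yellow' ⊆ 'at least one yellow', P(all 3 | at least one) = 5/28 / 55/56 = 2/11 ≈ 0.1818.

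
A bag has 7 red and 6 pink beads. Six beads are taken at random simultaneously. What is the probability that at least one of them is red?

Use the complement: P(at least one red) = 1 − P(no red).
P(none) = C(6,6)/C(13,6) = 1/1716.
So P = 1 − 1/1716 = 1715/1716 ≈ 0.9994.

1715/1716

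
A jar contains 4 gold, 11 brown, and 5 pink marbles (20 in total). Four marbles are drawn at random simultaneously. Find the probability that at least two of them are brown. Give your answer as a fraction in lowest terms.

Sum the hypergeometric tail for j = 2,…,4 brown marbles.
Favorable = C(11,2)·C(9,2) + C(11,3)·C(9,1) + C(11,4)·C(9,0) = 3795; total = C(20,4) = 4845.
P = 3795/4845 = 253/323 ≈ 0.7833.

253/323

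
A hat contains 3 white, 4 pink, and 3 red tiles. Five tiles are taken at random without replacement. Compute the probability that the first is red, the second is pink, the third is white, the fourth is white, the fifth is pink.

Multiply the conditional probability of each draw in order, without replacement, so each draw removes one from its color and from the total.
P = (3/10) · (4/9) · (3/8) · (2/7) · (3/6) = 1/140 ≈ 0.0071.

1/140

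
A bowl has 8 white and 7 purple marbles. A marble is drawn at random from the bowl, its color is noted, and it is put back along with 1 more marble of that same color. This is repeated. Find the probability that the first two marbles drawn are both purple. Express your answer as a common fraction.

After a purple draw the bowl holds 8 purple out of 16.
P = (7/15)·(8/16) = 7/30 ≈ 0.2333.

7/30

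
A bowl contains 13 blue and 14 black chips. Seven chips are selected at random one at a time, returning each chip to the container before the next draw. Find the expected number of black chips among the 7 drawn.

98/27

By linearity of expectation, E[X] = Σ P(draw i is black); each independent draw has P(black) = 14/27.
E[X] = 7 · 14/27 = 98/27 ≈ 3.6296.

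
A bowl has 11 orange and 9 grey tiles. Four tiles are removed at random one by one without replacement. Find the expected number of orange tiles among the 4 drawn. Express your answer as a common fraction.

By linearity of expectation, E[X] = Σ P(draw i is orange); by symmetry each draw (even without replacement) has P(orange) = 11/20.
E[X] = 4 · 11/20 = 11/5 ≈ 2.2000.

11/5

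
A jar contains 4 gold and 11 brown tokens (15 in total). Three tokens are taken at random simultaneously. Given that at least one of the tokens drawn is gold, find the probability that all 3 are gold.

P(all 3 gold) = C(4,3)/C(15,3) = 4/455; P(at least one gold) = 1 − C(11,3)/C(15,3) = 58/91.
Since 'all 3 gold' ⊆ 'at least one gold', P(all 3 | at least one) = 4/455 / 58/91 = 2/145 ≈ 0.0138.

2/145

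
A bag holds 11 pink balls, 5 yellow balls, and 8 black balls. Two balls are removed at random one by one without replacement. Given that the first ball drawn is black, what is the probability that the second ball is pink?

After removing 1 black, the bag has 11 pink out of 23 remaining.
P(second is pink | given) = 11/23 ≈ 0.4783.

11/23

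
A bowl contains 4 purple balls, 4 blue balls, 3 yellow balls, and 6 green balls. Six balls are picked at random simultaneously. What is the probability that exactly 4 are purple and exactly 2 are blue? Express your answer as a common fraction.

3/6188

Unordered draws without replacement: count favorable combinations over C(17,6).
Favorable = C(4,4) · C(4,2) · C(3,0) · C(6,0) = 6; total = C(17,6) = 12376.
P = 6/12376 = 3/6188 ≈ 0.0005.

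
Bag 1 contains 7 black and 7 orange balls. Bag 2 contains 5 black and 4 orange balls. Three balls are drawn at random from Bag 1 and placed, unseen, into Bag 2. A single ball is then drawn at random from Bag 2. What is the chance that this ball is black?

13/24

Condition on how many of the transferred balls are black (from Bag 1: 7 black of 14; then Bag 2 has 12 total).
  0 black: C(7,0)C(7,3)/C(14,3) = 5/52; then P = 5/12
  1 black: C(7,1)C(7,2)/C(14,3) = 21/52; then P = 6/12
  2 black: C(7,2)C(7,1)/C(14,3) = 21/52; then P = 7/12
  3 black: C(7,3)C(7,0)/C(14,3) = 5/52; then P = 8/12
P(black from Bag 2) = 13/24 ≈ 0.5417.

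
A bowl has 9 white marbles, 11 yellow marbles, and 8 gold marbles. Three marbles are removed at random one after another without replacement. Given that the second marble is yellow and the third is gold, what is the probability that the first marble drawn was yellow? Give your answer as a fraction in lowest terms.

P(first=yellow and the second marble is yellow and the third is gold) = (11/28)·(10/27)·(8/26) = 110/2457.
P(E) = Σ over first color = 11/273 + 110/2457 + 11/351 = 22/189.
By Bayes, P(first=yellow | E) = 110/2457 / 22/189 = 5/13 ≈ 0.3846.

5/13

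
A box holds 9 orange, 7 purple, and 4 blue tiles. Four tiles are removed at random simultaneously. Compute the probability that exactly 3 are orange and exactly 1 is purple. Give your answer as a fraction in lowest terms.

196/1615

Unordered draws without replacement: count favorable combinations over C(20,4).
Favorable = C(9,3) · C(7,1) · C(4,0) = 588; total = C(20,4) = 4845.
P = 588/4845 = 196/1615 ≈ 0.1214.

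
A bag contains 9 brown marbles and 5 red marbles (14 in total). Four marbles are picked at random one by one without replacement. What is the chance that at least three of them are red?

Sum the hypergeometric tail for j = 3,…,4 red marbles.
Favorable = C(5,3)·C(9,1) + C(5,4)·C(9,0) = 95; total = C(14,4) = 1001.
P = 95/1001 = 95/1001 ≈ 0.0949.

95/1001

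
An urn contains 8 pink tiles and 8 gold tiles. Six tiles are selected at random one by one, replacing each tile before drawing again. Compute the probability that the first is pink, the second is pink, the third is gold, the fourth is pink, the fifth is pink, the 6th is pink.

Multiply the conditional probability of each draw in order, with replacement (the composition resets each draw).
P = (8/16) · (8/16) · (8/16) · (8/16) · (8/16) · (8/16) = 1/64 ≈ 0.0156.

1/64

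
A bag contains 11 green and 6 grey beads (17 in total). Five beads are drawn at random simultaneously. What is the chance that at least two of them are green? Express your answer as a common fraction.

6017/6188

Sum the hypergeometric tail for j = 2,…,5 green beads.
Favorable = C(11,2)·C(6,3) + C(11,3)·C(6,2) + C(11,4)·C(6,1) + C(11,5)·C(6,0) = 6017; total = C(17,5) = 6188.
P = 6017/6188 = 6017/6188 ≈ 0.9724.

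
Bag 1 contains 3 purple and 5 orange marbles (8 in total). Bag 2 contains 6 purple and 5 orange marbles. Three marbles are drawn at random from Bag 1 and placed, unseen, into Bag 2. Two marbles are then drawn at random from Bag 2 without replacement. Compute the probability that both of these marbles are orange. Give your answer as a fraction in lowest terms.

1145/5096

Condition on how many of the transferred marbles are orange (from Bag 1: 5 orange of 8; then Bag 2 has 14 total).
  0 orange: C(5,0)C(3,3)/C(8,3) = 1/56; then P = C(5,2)/C(14,2) = 10/91
  1 orange: C(5,1)C(3,2)/C(8,3) = 15/56; then P = C(6,2)/C(14,2) = 15/91
  2 orange: C(5,2)C(3,1)/C(8,3) = 15/28; then P = C(7,2)/C(14,2) = 3/13
  3 orange: C(5,3)C(3,0)/C(8,3) = 5/28; then P = C(8,2)/C(14,2) = 4/13
P(both orange) = 1145/5096 ≈ 0.2247.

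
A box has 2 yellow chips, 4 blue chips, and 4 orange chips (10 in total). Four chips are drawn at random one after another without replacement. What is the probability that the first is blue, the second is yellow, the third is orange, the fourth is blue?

Multiply the conditional probability of each draw in order, without replacement, so each draw removes one from its color and from the total.
P = (4/10) · (2/9) · (4/8) · (3/7) = 2/105 ≈ 0.0190.

2/105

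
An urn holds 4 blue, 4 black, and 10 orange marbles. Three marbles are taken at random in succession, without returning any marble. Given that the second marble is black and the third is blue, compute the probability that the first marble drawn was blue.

3/16

P(first=blue and the second marble is black and the third is blue) = (4/18)·(4/17)·(3/16) = 1/102.
P(E) = Σ over first color = 1/102 + 1/102 + 5/153 = 8/153.
By Bayes, P(first=blue | E) = 1/102 / 8/153 = 3/16 ≈ 0.1875.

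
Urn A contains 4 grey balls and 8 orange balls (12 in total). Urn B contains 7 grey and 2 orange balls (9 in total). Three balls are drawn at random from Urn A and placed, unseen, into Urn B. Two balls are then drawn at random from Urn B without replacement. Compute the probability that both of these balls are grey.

311/726

Condition on how many of the transferred balls are grey (from Urn A: 4 grey of 12; then Urn B has 12 total).
  0 grey: C(4,0)C(8,3)/C(12,3) = 14/55; then P = C(7,2)/C(12,2) = 7/22
  1 grey: C(4,1)C(8,2)/C(12,3) = 28/55; then P = C(8,2)/C(12,2) = 14/33
  2 grey: C(4,2)C(8,1)/C(12,3) = 12/55; then P = C(9,2)/C(12,2) = 6/11
  3 grey: C(4,3)C(8,0)/C(12,3) = 1/55; then P = C(10,2)/C(12,2) = 15/22
P(both grey) = 311/726 ≈ 0.4284.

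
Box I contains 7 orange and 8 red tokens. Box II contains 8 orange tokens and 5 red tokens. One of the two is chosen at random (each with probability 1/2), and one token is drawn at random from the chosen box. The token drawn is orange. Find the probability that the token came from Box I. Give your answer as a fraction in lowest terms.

P(orange | Box I) = 7/15; P(orange | Box II) = 8/13.
P(orange) = 1/2·7/15 + 1/2·8/13 = 211/390.
By Bayes' rule, P(Box I | orange) = 7/30 / 211/390 = 91/211 ≈ 0.4313.

91/211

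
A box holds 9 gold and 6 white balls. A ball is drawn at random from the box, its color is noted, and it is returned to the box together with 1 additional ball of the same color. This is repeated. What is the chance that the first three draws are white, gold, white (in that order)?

Track the composition after each reinforcement of +1.
P = (6/15) · (9/16) · (7/17) = 63/680 ≈ 0.0926.

63/680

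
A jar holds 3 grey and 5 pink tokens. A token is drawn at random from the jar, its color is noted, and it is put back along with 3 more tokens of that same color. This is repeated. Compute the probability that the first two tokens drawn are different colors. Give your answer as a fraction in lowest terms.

Either pink then grey, or grey then pink; after the first draw the total is 11.
P = (5/8)·(3/11) + (3/8)·(5/11) = 15/44 ≈ 0.3409.

15/44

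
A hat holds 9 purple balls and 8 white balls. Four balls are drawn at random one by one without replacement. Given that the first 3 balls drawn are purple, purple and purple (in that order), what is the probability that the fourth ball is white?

4/7

After removing 3 purple, the hat has 8 white out of 14 remaining.
P(fourth is white | given) = 8/14 = 4/7 ≈ 0.5714.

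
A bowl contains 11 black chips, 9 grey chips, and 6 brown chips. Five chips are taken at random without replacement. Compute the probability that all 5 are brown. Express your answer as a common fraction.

3/32890

Unordered draws without replacement: count favorable combinations over C(26,5).
Favorable = C(11,0) · C(9,0) · C(6,5) = 6; total = C(26,5) = 65780.
P = 6/65780 = 3/32890 ≈ 0.0001.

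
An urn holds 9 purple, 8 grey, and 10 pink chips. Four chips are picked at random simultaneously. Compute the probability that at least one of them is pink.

Use the complement: P(at least one pink) = 1 − P(no pink).
P(none) = C(17,4)/C(27,4) = 2380/17550.
So P = 1 − 2380/17550 = 1517/1755 ≈ 0.8644.

1517/1755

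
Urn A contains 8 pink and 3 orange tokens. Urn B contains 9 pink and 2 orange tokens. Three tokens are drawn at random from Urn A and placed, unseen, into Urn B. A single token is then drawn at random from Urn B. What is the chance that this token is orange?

31/154

Condition on how many of the transferred tokens are orange (from Urn A: 3 orange of 11; then Urn B has 14 total).
  0 orange: C(3,0)C(8,3)/C(11,3) = 56/165; then P = 2/14
  1 orange: C(3,1)C(8,2)/C(11,3) = 28/55; then P = 3/14
  2 orange: C(3,2)C(8,1)/C(11,3) = 8/55; then P = 4/14
  3 orange: C(3,3)C(8,0)/C(11,3) = 1/165; then P = 5/14
P(orange from Urn B) = 31/154 ≈ 0.2013.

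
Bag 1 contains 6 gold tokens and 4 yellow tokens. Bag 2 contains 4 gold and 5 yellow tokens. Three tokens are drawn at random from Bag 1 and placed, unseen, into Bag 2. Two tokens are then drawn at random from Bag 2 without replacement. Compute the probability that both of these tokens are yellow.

Condition on how many of the transferred tokens are yellow (from Bag 1: 4 yellow of 10; then Bag 2 has 12 total).
  0 yellow: C(4,0)C(6,3)/C(10,3) = 1/6; then P = C(5,2)/C(12,2) = 5/33
  1 yellow: C(4,1)C(6,2)/C(10,3) = 1/2; then P = C(6,2)/C(12,2) = 5/22
  2 yellow: C(4,2)C(6,1)/C(10,3) = 3/10; then P = C(7,2)/C(12,2) = 7/22
  3 yellow: C(4,3)C(6,0)/C(10,3) = 1/30; then P = C(8,2)/C(12,2) = 14/33
P(both yellow) = 41/165 ≈ 0.2485.

41/165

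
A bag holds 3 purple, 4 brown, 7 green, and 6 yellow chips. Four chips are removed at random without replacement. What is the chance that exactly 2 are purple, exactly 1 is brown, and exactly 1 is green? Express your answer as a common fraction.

Unordered draws without replacement: count favorable combinations over C(20,4).
Favorable = C(3,2) · C(4,1) · C(7,1) · C(6,0) = 84; total = C(20,4) = 4845.
P = 84/4845 = 28/1615 ≈ 0.0173.

28/1615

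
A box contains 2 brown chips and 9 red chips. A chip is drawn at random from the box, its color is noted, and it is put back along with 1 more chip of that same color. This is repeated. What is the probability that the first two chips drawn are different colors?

3/11

Either brown then red, or red then brown; after the first draw the total is 12.
P = (2/11)·(9/12) + (9/11)·(2/12) = 3/11 ≈ 0.2727.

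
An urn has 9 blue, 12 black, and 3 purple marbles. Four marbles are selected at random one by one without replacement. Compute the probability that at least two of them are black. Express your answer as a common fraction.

227/322

Sum the hypergeometric tail for j = 2,…,4 black marbles.
Favorable = C(12,2)·C(12,2) + C(12,3)·C(12,1) + C(12,4)·C(12,0) = 7491; total = C(24,4) = 10626.
P = 7491/10626 = 227/322 ≈ 0.7050.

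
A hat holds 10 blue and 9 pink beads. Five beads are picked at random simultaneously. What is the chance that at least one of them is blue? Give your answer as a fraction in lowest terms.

639/646

Use the complement: P(at least one blue) = 1 − P(no blue).
P(none) = C(9,5)/C(19,5) = 126/11628.
So P = 1 − 126/11628 = 639/646 ≈ 0.9892.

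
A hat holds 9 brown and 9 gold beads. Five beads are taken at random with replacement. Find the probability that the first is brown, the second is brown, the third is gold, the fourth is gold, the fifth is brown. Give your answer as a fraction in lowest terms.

Multiply the conditional probability of each draw in order, with replacement (the composition resets each draw).
P = (9/18) · (9/18) · (9/18) · (9/18) · (9/18) = 1/32 ≈ 0.0312.

1/32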